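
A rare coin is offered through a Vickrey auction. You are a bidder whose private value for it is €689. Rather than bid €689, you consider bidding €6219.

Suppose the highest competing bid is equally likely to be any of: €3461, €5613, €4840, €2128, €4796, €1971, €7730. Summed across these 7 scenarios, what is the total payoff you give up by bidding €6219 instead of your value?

€18675

The deviation costs you only when the competing bid falls strictly between €689 and €6219; elsewhere both bids give the same outcome.
€3461: truthful payoff €0, deviation payoff −€2772 → loss €2772.
€5613: truthful payoff €0, deviation payoff −€4924 → loss €4924.
€4840: truthful payoff €0, deviation payoff −€4151 → loss €4151.
€2128: truthful payoff €0, deviation payoff −€1439 → loss €1439.
€4796: truthful payoff €0, deviation payoff −€4107 → loss €4107.
€1971: truthful payoff €0, deviation payoff −€1282 → loss €1282.
€7730: outcomes coincide → loss €0.
Total loss = €2772 + €4924 + €4151 + €1439 + €4107 + €1282 = €18675.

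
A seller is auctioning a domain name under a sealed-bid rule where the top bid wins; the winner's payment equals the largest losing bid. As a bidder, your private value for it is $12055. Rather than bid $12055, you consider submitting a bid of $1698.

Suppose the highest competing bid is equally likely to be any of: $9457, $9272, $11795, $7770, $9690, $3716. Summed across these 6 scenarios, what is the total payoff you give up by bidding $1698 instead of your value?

The deviation costs you only when the competing bid falls strictly between $1698 and $12055; elsewhere both bids give the same outcome.
$9457: truthful payoff $2598, deviation payoff $0 → loss $2598.
$9272: truthful payoff $2783, deviation payoff $0 → loss $2783.
$11795: truthful payoff $260, deviation payoff $0 → loss $260.
$7770: truthful payoff $4285, deviation payoff $0 → loss $4285.
$9690: truthful payoff $2365, deviation payoff $0 → loss $2365.
$3716: truthful payoff $8339, deviation payoff $0 → loss $8339.
Total loss = $2598 + $2783 + $260 + $4285 + $2365 + $8339 = $20630.

$20630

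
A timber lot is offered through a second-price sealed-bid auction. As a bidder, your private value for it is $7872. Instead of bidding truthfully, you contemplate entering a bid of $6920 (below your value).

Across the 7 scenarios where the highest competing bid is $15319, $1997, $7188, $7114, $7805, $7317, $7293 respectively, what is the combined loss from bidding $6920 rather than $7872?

$2643

The deviation costs you only when the competing bid falls strictly between $6920 and $7872; elsewhere both bids give the same outcome.
$15319: outcomes coincide → loss $0.
$1997: outcomes coincide → loss $0.
$7188: truthful payoff $684, deviation payoff $0 → loss $684.
$7114: truthful payoff $758, deviation payoff $0 → loss $758.
$7805: truthful payoff $67, deviation payoff $0 → loss $67.
$7317: truthful payoff $555, deviation payoff $0 → loss $555.
$7293: truthful payoff $579, deviation payoff $0 → loss $579.
Total loss = $684 + $758 + $67 + $555 + $579 = $2643.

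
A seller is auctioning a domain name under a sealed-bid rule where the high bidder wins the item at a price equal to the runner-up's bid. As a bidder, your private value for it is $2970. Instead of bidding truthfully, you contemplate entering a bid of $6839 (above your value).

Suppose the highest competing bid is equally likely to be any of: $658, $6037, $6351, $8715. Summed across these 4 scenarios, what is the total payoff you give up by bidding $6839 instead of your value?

The deviation costs you only when the competing bid falls strictly between $2970 and $6839; elsewhere both bids give the same outcome.
$658: outcomes coincide → loss $0.
$6037: truthful payoff $0, deviation payoff −$3067 → loss $3067.
$6351: truthful payoff $0, deviation payoff −$3381 → loss $3381.
$8715: outcomes coincide → loss $0.
Total loss = $3067 + $3381 = $6448.
Because the price is fixed by the runner-up's bid, deviating from your value can only change a good outcome into a bad one — never the reverse.

$6448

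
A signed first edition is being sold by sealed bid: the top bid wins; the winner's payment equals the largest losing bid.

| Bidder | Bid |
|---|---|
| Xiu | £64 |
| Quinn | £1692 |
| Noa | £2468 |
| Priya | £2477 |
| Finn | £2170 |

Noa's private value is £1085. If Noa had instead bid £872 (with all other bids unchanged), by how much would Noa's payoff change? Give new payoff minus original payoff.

The highest bid among the other bidders is £2477; Noa's bid doesn't change that.
Original bid £2468: Noa is not highest (top rival bid is £2477); payoff £0.
Alternative bid £872: Noa is not highest (top rival bid is £2477); payoff £0.
Change in payoff = £0 − (£0) = £0.

£0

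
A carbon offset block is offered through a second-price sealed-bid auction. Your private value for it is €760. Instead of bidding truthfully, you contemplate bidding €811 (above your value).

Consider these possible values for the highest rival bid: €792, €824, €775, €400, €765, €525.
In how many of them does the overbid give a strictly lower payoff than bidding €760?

The deviation hurts exactly when the highest competing bid lies strictly between €760 and €811 — overbidding then wins at a price above your value.
€792: inside the interval → strictly worse (loss €32).
€824: above both → same outcome either way.
€775: inside the interval → strictly worse (loss €15).
€400: below both → same outcome either way.
€765: inside the interval → strictly worse (loss €5).
€525: below both → same outcome either way.
Count: 3.

3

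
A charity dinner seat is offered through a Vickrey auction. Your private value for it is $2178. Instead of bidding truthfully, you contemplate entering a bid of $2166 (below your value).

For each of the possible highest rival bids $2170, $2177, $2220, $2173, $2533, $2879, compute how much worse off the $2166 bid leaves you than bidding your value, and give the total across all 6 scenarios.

The deviation costs you only when the competing bid falls strictly between $2166 and $2178; elsewhere both bids give the same outcome.
$2170: truthful payoff $8, deviation payoff $0 → loss $8.
$2177: truthful payoff $1, deviation payoff $0 → loss $1.
$2220: outcomes coincide → loss $0.
$2173: truthful payoff $5, deviation payoff $0 → loss $5.
$2533: outcomes coincide → loss $0.
$2879: outcomes coincide → loss $0.
Total loss = $8 + $1 + $5 = $14.

$14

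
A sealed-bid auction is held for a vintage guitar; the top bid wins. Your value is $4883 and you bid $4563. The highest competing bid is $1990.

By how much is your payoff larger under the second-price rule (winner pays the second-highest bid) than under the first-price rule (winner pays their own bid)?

You have the highest bid, so you win under either rule.
Second-price: pay $1990 → payoff $2893.
First-price: pay your own bid $4563 → payoff $320.
Difference = $2893 − ($320) = $2573.

$2573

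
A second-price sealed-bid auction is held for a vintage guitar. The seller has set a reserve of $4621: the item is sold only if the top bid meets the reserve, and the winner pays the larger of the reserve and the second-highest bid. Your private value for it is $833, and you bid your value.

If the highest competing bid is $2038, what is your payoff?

$0

Your bid $833 is below the highest competing bid $2038, so you lose. Payoff $0.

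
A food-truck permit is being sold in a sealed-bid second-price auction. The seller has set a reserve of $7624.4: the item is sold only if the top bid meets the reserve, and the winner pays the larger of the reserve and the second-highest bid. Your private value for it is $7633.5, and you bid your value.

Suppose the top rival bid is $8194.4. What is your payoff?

Your bid $7633.5 is below the highest competing bid $8194.4, so you lose. Payoff $0.

$0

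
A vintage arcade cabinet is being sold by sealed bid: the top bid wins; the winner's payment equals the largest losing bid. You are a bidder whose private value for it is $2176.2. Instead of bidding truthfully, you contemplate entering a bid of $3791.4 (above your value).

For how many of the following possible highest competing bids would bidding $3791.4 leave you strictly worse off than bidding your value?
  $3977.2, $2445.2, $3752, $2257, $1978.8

3

The deviation hurts exactly when the highest competing bid lies strictly between $2176.2 and $3791.4 — overbidding then wins at a price above your value.
$3977.2: above both → same outcome either way.
$2445.2: inside the interval → strictly worse (loss $269).
$3752: inside the interval → strictly worse (loss $1575.8).
$2257: inside the interval → strictly worse (loss $80.8).
$1978.8: below both → same outcome either way.
Count: 3.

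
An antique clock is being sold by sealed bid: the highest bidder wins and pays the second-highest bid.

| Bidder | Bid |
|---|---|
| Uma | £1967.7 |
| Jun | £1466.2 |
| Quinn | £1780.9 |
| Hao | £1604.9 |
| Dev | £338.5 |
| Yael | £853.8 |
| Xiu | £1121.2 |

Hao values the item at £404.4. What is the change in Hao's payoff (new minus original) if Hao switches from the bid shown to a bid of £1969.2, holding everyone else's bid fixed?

The highest bid among the other bidders is £1967.7; Hao's bid doesn't change that.
Original bid £1604.9: Hao is not highest (top rival bid is £1967.7); payoff £0.
Alternative bid £1969.2: Hao is highest, pays the top rival bid £1967.7; payoff £404.4 − £1967.7 = −£1563.3.
Change in payoff = −£1563.3 − (£0) = −£1563.3.

−£1563.3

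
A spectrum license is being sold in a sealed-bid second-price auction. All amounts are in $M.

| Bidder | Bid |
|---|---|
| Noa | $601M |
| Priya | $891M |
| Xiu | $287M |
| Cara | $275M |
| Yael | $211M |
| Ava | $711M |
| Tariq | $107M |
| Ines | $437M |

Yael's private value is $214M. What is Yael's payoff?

Highest bid: Priya at $891M, so Priya wins.
Second-highest bid: Ava at $711M — that is the price the winner pays.
Yael did not win, so Yael pays nothing and receives nothing: payoff $0M.

$0M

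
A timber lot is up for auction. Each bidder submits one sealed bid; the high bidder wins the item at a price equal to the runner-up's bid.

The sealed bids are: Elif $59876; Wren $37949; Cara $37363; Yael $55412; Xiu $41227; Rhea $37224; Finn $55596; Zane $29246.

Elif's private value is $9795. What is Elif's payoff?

−$45801

Highest bid: Elif at $59876, so Elif wins.
Second-highest bid: Finn at $55596 — that is the price the winner pays.
Elif's payoff = value − price = $9795 − $55596 = −$45801.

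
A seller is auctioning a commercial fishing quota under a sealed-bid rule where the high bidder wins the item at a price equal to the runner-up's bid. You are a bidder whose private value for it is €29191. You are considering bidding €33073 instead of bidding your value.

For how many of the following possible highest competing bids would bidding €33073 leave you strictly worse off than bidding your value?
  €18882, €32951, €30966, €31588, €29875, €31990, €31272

The deviation hurts exactly when the highest competing bid lies strictly between €29191 and €33073 — overbidding then wins at a price above your value.
€18882: below both → same outcome either way.
€32951: inside the interval → strictly worse (loss €3760).
€30966: inside the interval → strictly worse (loss €1775).
€31588: inside the interval → strictly worse (loss €2397).
€29875: inside the interval → strictly worse (loss €684).
€31990: inside the interval → strictly worse (loss €2799).
€31272: inside the interval → strictly worse (loss €2081).
Count: 6.

6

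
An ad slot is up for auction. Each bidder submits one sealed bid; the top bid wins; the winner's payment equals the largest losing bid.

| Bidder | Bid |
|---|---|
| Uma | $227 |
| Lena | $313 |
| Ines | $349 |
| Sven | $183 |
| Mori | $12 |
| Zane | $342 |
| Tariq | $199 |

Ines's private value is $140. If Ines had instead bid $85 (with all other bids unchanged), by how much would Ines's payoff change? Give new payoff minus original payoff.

The highest bid among the other bidders is $342; Ines's bid doesn't change that.
Original bid $349: Ines is highest, pays the top rival bid $342; payoff $140 − $342 = −$202.
Alternative bid $85: Ines is not highest (top rival bid is $342); payoff $0.
Change in payoff = $0 − (−$202) = $202.

$202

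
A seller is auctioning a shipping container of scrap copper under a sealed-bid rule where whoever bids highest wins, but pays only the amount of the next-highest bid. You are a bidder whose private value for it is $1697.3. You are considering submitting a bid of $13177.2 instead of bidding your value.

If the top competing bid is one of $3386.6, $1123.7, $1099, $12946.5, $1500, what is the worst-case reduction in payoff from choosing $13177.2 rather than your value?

$11249.2

$3386.6: truthful gives $0, deviation gives −$1689.3 → loss $1689.3.
$1123.7: same outcome either way → loss $0.
$1099: same outcome either way → loss $0.
$12946.5: truthful gives $0, deviation gives −$11249.2 → loss $11249.2.
$1500: same outcome either way → loss $0.
Maximum loss: $11249.2.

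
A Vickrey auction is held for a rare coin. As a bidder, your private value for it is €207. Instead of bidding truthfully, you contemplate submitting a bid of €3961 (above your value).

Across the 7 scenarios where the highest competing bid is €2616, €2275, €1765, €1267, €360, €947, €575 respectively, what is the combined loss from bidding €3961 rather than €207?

€8356

The deviation costs you only when the competing bid falls strictly between €207 and €3961; elsewhere both bids give the same outcome.
€2616: truthful payoff €0, deviation payoff −€2409 → loss €2409.
€2275: truthful payoff €0, deviation payoff −€2068 → loss €2068.
€1765: truthful payoff €0, deviation payoff −€1558 → loss €1558.
€1267: truthful payoff €0, deviation payoff −€1060 → loss €1060.
€360: truthful payoff €0, deviation payoff −€153 → loss €153.
€947: truthful payoff €0, deviation payoff −€740 → loss €740.
€575: truthful payoff €0, deviation payoff −€368 → loss €368.
Total loss = €2409 + €2068 + €1558 + €1060 + €153 + €740 + €368 = €8356.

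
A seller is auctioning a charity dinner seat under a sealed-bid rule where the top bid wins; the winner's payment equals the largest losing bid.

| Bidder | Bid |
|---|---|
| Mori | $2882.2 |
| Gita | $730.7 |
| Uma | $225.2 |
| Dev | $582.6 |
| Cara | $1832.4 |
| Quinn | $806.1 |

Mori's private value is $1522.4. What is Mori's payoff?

Highest bid: Mori at $2882.2, so Mori wins.
Second-highest bid: Cara at $1832.4 — that is the price the winner pays.
Mori's payoff = value − price = $1522.4 − $1832.4 = −$310.

−$310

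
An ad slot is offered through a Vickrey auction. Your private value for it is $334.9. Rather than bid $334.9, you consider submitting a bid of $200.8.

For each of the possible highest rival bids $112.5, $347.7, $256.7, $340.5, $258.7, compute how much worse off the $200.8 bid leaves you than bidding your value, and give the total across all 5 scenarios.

The deviation costs you only when the competing bid falls strictly between $200.8 and $334.9; elsewhere both bids give the same outcome.
$112.5: outcomes coincide → loss $0.
$347.7: outcomes coincide → loss $0.
$256.7: truthful payoff $78.2, deviation payoff $0 → loss $78.2.
$340.5: outcomes coincide → loss $0.
$258.7: truthful payoff $76.2, deviation payoff $0 → loss $76.2.
Total loss = $78.2 + $76.2 = $154.4.

$154.4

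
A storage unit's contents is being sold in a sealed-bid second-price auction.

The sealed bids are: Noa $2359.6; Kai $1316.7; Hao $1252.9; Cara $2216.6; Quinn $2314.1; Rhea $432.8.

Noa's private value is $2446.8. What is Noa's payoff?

Highest bid: Noa at $2359.6, so Noa wins.
Second-highest bid: Quinn at $2314.1 — that is the price the winner pays.
Noa's payoff = value − price = $2446.8 − $2314.1 = $132.7.

$132.7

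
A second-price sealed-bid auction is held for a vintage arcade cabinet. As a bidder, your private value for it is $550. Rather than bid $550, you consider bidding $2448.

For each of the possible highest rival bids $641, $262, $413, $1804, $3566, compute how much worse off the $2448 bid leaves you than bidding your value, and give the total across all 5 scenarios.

The deviation costs you only when the competing bid falls strictly between $550 and $2448; elsewhere both bids give the same outcome.
$641: truthful payoff $0, deviation payoff −$91 → loss $91.
$262: outcomes coincide → loss $0.
$413: outcomes coincide → loss $0.
$1804: truthful payoff $0, deviation payoff −$1254 → loss $1254.
$3566: outcomes coincide → loss $0.
Total loss = $91 + $1254 = $1345.

$1345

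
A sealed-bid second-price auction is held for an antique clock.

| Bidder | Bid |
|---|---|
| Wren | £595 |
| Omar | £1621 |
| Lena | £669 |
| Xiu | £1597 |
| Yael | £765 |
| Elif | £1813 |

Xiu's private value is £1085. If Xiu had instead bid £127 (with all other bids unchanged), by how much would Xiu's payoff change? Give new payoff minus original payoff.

£0

The highest bid among the other bidders is £1813; Xiu's bid doesn't change that.
Original bid £1597: Xiu is not highest (top rival bid is £1813); payoff £0.
Alternative bid £127: Xiu is not highest (top rival bid is £1813); payoff £0.
Change in payoff = £0 − (£0) = £0.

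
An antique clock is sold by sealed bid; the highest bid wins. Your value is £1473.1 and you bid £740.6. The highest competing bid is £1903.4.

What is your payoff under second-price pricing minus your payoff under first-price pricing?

Your bid £740.6 is below £1903.4, so you lose under either rule.
Payoff is £0 in both cases; difference = £0.

£0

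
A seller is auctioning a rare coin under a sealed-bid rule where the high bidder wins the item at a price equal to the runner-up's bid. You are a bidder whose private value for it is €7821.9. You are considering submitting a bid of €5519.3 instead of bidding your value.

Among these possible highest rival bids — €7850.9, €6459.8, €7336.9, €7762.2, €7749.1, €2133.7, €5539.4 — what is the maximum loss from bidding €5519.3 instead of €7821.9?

€7850.9: same outcome either way → loss €0.
€6459.8: truthful gives €1362.1, deviation gives €0 → loss €1362.1.
€7336.9: truthful gives €485, deviation gives €0 → loss €485.
€7762.2: truthful gives €59.7, deviation gives €0 → loss €59.7.
€7749.1: truthful gives €72.8, deviation gives €0 → loss €72.8.
€2133.7: same outcome either way → loss €0.
€5539.4: truthful gives €2282.5, deviation gives €0 → loss €2282.5.
Maximum loss: €2282.5.

€2282.5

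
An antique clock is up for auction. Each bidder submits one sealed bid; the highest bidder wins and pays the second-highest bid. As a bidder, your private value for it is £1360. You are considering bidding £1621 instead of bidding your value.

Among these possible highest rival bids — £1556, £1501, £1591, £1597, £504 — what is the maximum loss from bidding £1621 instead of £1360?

£1556: truthful gives £0, deviation gives −£196 → loss £196.
£1501: truthful gives £0, deviation gives −£141 → loss £141.
£1591: truthful gives £0, deviation gives −£231 → loss £231.
£1597: truthful gives £0, deviation gives −£237 → loss £237.
£504: same outcome either way → loss £0.
Maximum loss: £237.

£237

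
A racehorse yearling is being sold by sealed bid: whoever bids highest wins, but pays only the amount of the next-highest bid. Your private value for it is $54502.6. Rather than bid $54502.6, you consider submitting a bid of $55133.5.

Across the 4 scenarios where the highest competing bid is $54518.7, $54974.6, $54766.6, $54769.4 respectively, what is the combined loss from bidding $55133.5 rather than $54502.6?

The deviation costs you only when the competing bid falls strictly between $54502.6 and $55133.5; elsewhere both bids give the same outcome.
$54518.7: truthful payoff $0, deviation payoff −$16.1 → loss $16.1.
$54974.6: truthful payoff $0, deviation payoff −$472 → loss $472.
$54766.6: truthful payoff $0, deviation payoff −$264 → loss $264.
$54769.4: truthful payoff $0, deviation payoff −$266.8 → loss $266.8.
Total loss = $16.1 + $472 + $264 + $266.8 = $1018.9.
Because the price is fixed by the runner-up's bid, deviating from your value can only change a good outcome into a bad one — never the reverse.

$1018.9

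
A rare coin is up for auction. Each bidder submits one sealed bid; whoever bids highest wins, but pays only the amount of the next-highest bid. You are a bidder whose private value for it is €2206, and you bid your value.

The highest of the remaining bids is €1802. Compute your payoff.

€404

Your bid €2206 exceeds the highest competing bid €1802, so you win.
In a second-price auction the winner pays the second-highest bid, €1802.
Payoff = value − price = €2206 − €1802 = €404.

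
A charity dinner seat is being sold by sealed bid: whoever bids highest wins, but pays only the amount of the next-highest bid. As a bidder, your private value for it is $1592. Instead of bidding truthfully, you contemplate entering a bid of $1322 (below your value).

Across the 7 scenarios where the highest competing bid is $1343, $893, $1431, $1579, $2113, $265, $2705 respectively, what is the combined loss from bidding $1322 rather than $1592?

The deviation costs you only when the competing bid falls strictly between $1322 and $1592; elsewhere both bids give the same outcome.
$1343: truthful payoff $249, deviation payoff $0 → loss $249.
$893: outcomes coincide → loss $0.
$1431: truthful payoff $161, deviation payoff $0 → loss $161.
$1579: truthful payoff $13, deviation payoff $0 → loss $13.
$2113: outcomes coincide → loss $0.
$265: outcomes coincide → loss $0.
$2705: outcomes coincide → loss $0.
Total loss = $249 + $161 + $13 = $423.

$423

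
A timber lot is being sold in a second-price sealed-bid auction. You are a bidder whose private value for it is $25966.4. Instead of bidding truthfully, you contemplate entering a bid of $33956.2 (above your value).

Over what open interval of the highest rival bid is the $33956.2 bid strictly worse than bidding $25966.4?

If the competing bid is below $25966.4, both bids win at the same price — no difference.
If it is above $33956.2, both bids lose — no difference.
If it lies strictly between $25966.4 and $33956.2, bidding your value loses (payoff 0) while bidding $33956.2 wins at a price above your value (payoff negative).
So the deviation strictly hurts on the open interval ($25966.4, $33956.2).

($25966.4, $33956.2)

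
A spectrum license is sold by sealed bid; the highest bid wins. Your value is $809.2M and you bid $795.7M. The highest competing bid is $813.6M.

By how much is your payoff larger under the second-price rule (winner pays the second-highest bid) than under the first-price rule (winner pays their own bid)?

Your bid $795.7M is below $813.6M, so you lose under either rule.
Payoff is $0M in both cases; difference = $0M.

$0M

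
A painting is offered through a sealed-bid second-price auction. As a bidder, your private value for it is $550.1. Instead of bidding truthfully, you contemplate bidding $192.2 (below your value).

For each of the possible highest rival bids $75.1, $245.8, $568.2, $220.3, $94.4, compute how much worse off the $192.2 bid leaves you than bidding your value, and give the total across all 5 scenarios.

$634.1

The deviation costs you only when the competing bid falls strictly between $192.2 and $550.1; elsewhere both bids give the same outcome.
$75.1: outcomes coincide → loss $0.
$245.8: truthful payoff $304.3, deviation payoff $0 → loss $304.3.
$568.2: outcomes coincide → loss $0.
$220.3: truthful payoff $329.8, deviation payoff $0 → loss $329.8.
$94.4: outcomes coincide → loss $0.
Total loss = $304.3 + $329.8 = $634.1.
Truthful bidding weakly dominates here: raising your bid can only win items priced above your value, and lowering it can only forfeit items priced below.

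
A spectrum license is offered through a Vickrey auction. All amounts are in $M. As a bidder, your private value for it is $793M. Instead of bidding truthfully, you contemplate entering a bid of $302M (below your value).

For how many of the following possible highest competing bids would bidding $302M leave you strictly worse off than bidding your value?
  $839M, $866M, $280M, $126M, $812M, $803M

The deviation hurts exactly when the highest competing bid lies strictly between $302M and $793M — underbidding then forfeits a profitable win.
$839M: above both → same outcome either way.
$866M: above both → same outcome either way.
$280M: below both → same outcome either way.
$126M: below both → same outcome either way.
$812M: above both → same outcome either way.
$803M: above both → same outcome either way.
Count: 0.

0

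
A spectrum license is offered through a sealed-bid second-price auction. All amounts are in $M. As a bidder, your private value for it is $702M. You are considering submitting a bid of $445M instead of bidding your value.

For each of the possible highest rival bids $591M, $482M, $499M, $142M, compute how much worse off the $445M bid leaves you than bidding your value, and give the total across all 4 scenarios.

$534M

The deviation costs you only when the competing bid falls strictly between $445M and $702M; elsewhere both bids give the same outcome.
$591M: truthful payoff $111M, deviation payoff $0M → loss $111M.
$482M: truthful payoff $220M, deviation payoff $0M → loss $220M.
$499M: truthful payoff $203M, deviation payoff $0M → loss $203M.
$142M: outcomes coincide → loss $0M.
Total loss = $111M + $220M + $203M = $534M.
Truthful bidding weakly dominates here: raising your bid can only win items priced above your value, and lowering it can only forfeit items priced below.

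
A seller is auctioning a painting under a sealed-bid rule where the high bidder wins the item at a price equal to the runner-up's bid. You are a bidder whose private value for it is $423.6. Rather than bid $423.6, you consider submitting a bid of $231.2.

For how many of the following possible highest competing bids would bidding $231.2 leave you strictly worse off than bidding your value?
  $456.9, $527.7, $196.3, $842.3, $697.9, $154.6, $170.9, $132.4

The deviation hurts exactly when the highest competing bid lies strictly between $231.2 and $423.6 — underbidding then forfeits a profitable win.
$456.9: above both → same outcome either way.
$527.7: above both → same outcome either way.
$196.3: below both → same outcome either way.
$842.3: above both → same outcome either way.
$697.9: above both → same outcome either way.
$154.6: below both → same outcome either way.
$170.9: below both → same outcome either way.
$132.4: below both → same outcome either way.
Count: 0.

0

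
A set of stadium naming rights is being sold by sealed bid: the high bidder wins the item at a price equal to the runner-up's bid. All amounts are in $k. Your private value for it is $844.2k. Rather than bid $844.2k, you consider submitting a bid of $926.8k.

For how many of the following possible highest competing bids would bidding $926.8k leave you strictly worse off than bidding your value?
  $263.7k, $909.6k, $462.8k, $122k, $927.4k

The deviation hurts exactly when the highest competing bid lies strictly between $844.2k and $926.8k — overbidding then wins at a price above your value.
$263.7k: below both → same outcome either way.
$909.6k: inside the interval → strictly worse (loss $65.4k).
$462.8k: below both → same outcome either way.
$122k: below both → same outcome either way.
$927.4k: above both → same outcome either way.
Count: 1.

1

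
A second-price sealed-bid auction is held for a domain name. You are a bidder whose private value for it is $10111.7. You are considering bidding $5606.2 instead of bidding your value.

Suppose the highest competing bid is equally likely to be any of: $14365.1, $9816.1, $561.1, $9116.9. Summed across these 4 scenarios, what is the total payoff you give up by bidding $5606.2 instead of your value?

The deviation costs you only when the competing bid falls strictly between $5606.2 and $10111.7; elsewhere both bids give the same outcome.
$14365.1: outcomes coincide → loss $0.
$9816.1: truthful payoff $295.6, deviation payoff $0 → loss $295.6.
$561.1: outcomes coincide → loss $0.
$9116.9: truthful payoff $994.8, deviation payoff $0 → loss $994.8.
Total loss = $295.6 + $994.8 = $1290.4.

$1290.4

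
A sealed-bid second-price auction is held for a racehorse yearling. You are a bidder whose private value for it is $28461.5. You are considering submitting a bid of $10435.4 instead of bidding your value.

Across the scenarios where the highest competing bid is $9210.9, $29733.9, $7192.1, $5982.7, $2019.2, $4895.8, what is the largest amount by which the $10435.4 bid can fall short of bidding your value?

$0

$9210.9: same outcome either way → loss $0.
$29733.9: same outcome either way → loss $0.
$7192.1: same outcome either way → loss $0.
$5982.7: same outcome either way → loss $0.
$2019.2: same outcome either way → loss $0.
$4895.8: same outcome either way → loss $0.
Maximum loss: $0.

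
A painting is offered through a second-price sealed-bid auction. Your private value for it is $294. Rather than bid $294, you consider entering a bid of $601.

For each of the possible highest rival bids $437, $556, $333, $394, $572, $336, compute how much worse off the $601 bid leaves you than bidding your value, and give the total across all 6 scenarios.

The deviation costs you only when the competing bid falls strictly between $294 and $601; elsewhere both bids give the same outcome.
$437: truthful payoff $0, deviation payoff −$143 → loss $143.
$556: truthful payoff $0, deviation payoff −$262 → loss $262.
$333: truthful payoff $0, deviation payoff −$39 → loss $39.
$394: truthful payoff $0, deviation payoff −$100 → loss $100.
$572: truthful payoff $0, deviation payoff −$278 → loss $278.
$336: truthful payoff $0, deviation payoff −$42 → loss $42.
Total loss = $143 + $262 + $39 + $100 + $278 + $42 = $864.

$864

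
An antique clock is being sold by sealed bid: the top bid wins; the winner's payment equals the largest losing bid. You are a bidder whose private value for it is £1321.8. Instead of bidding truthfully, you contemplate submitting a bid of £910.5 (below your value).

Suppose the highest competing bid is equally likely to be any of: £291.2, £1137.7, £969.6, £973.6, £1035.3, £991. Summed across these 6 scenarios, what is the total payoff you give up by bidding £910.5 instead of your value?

£1501.8

The deviation costs you only when the competing bid falls strictly between £910.5 and £1321.8; elsewhere both bids give the same outcome.
£291.2: outcomes coincide → loss £0.
£1137.7: truthful payoff £184.1, deviation payoff £0 → loss £184.1.
£969.6: truthful payoff £352.2, deviation payoff £0 → loss £352.2.
£973.6: truthful payoff £348.2, deviation payoff £0 → loss £348.2.
£1035.3: truthful payoff £286.5, deviation payoff £0 → loss £286.5.
£991: truthful payoff £330.8, deviation payoff £0 → loss £330.8.
Total loss = £184.1 + £352.2 + £348.2 + £286.5 + £330.8 = £1501.8.
Truthful bidding weakly dominates here: raising your bid can only win items priced above your value, and lowering it can only forfeit items priced below.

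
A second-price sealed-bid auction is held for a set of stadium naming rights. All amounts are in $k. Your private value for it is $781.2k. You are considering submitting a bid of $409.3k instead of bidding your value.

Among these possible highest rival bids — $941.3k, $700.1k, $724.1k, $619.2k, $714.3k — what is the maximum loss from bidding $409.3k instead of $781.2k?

$941.3k: same outcome either way → loss $0k.
$700.1k: truthful gives $81.1k, deviation gives $0k → loss $81.1k.
$724.1k: truthful gives $57.1k, deviation gives $0k → loss $57.1k.
$619.2k: truthful gives $162k, deviation gives $0k → loss $162k.
$714.3k: truthful gives $66.9k, deviation gives $0k → loss $66.9k.
Maximum loss: $162k.

$162k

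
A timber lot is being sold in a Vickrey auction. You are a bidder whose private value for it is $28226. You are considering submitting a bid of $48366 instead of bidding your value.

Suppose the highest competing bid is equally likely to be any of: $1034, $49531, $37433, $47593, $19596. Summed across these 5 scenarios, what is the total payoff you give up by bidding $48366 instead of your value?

$28574

The deviation costs you only when the competing bid falls strictly between $28226 and $48366; elsewhere both bids give the same outcome.
$1034: outcomes coincide → loss $0.
$49531: outcomes coincide → loss $0.
$37433: truthful payoff $0, deviation payoff −$9207 → loss $9207.
$47593: truthful payoff $0, deviation payoff −$19367 → loss $19367.
$19596: outcomes coincide → loss $0.
Total loss = $9207 + $19367 = $28574.
Truthful bidding weakly dominates here: raising your bid can only win items priced above your value, and lowering it can only forfeit items priced below.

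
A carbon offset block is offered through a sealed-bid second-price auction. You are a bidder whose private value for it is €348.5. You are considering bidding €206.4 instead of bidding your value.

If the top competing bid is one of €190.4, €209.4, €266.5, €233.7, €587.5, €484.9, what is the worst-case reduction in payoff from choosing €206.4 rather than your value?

€139.1

€190.4: same outcome either way → loss €0.
€209.4: truthful gives €139.1, deviation gives €0 → loss €139.1.
€266.5: truthful gives €82, deviation gives €0 → loss €82.
€233.7: truthful gives €114.8, deviation gives €0 → loss €114.8.
€587.5: same outcome either way → loss €0.
€484.9: same outcome either way → loss €0.
Maximum loss: €139.1.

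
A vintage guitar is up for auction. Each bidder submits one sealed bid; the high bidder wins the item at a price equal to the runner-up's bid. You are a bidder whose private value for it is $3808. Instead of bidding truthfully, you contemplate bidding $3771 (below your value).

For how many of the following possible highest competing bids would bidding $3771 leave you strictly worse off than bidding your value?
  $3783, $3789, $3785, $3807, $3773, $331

The deviation hurts exactly when the highest competing bid lies strictly between $3771 and $3808 — underbidding then forfeits a profitable win.
$3783: inside the interval → strictly worse (loss $25).
$3789: inside the interval → strictly worse (loss $19).
$3785: inside the interval → strictly worse (loss $23).
$3807: inside the interval → strictly worse (loss $1).
$3773: inside the interval → strictly worse (loss $35).
$331: below both → same outcome either way.
Count: 5.

5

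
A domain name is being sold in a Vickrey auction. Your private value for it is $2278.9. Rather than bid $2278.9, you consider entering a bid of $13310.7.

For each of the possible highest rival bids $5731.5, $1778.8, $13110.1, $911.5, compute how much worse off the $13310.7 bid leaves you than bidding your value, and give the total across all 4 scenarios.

The deviation costs you only when the competing bid falls strictly between $2278.9 and $13310.7; elsewhere both bids give the same outcome.
$5731.5: truthful payoff $0, deviation payoff −$3452.6 → loss $3452.6.
$1778.8: outcomes coincide → loss $0.
$13110.1: truthful payoff $0, deviation payoff −$10831.2 → loss $10831.2.
$911.5: outcomes coincide → loss $0.
Total loss = $3452.6 + $10831.2 = $14283.8.

$14283.8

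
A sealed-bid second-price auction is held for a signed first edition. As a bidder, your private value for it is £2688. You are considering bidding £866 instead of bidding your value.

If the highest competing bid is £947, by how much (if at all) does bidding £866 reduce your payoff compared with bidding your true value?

£1741

Bidding your value £2688: you win (since £2688 > £947) and pay £947. Payoff £1741.
Bidding £866: you lose. Payoff £0.
The competing bid £947 lies between your shaded bid and your value, so underbidding forfeits an item you could have won at a profitable price.
Loss from deviating = £1741 − (£0) = £1741.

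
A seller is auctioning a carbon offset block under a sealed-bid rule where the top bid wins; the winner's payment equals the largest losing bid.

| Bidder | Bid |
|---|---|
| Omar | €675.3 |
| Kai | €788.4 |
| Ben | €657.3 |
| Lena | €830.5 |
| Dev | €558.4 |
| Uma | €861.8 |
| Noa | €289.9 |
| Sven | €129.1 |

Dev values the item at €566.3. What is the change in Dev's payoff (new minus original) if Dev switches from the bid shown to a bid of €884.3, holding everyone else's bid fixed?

−€295.5

The highest bid among the other bidders is €861.8; Dev's bid doesn't change that.
Original bid €558.4: Dev is not highest (top rival bid is €861.8); payoff €0.
Alternative bid €884.3: Dev is highest, pays the top rival bid €861.8; payoff €566.3 − €861.8 = −€295.5.
Change in payoff = −€295.5 − (€0) = −€295.5.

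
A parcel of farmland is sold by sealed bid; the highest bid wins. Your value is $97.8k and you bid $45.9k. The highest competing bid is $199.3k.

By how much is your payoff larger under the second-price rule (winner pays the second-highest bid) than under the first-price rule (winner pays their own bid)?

$0k

Your bid $45.9k is below $199.3k, so you lose under either rule.
Payoff is $0k in both cases; difference = $0k.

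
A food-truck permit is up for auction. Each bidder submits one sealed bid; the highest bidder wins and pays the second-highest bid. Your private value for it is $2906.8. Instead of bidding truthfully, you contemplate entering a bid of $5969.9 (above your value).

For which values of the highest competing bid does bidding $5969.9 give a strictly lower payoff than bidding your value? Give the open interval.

If the competing bid is below $2906.8, both bids win at the same price — no difference.
If it is above $5969.9, both bids lose — no difference.
If it lies strictly between $2906.8 and $5969.9, bidding your value loses (payoff 0) while bidding $5969.9 wins at a price above your value (payoff negative).
So the deviation strictly hurts on the open interval ($2906.8, $5969.9).

($2906.8, $5969.9)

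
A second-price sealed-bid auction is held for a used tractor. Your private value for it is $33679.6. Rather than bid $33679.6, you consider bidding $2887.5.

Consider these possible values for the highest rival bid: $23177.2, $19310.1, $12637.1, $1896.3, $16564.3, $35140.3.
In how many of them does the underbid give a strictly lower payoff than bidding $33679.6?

4

The deviation hurts exactly when the highest competing bid lies strictly between $2887.5 and $33679.6 — underbidding then forfeits a profitable win.
$23177.2: inside the interval → strictly worse (loss $10502.4).
$19310.1: inside the interval → strictly worse (loss $14369.5).
$12637.1: inside the interval → strictly worse (loss $21042.5).
$1896.3: below both → same outcome either way.
$16564.3: inside the interval → strictly worse (loss $17115.3).
$35140.3: above both → same outcome either way.
Count: 4.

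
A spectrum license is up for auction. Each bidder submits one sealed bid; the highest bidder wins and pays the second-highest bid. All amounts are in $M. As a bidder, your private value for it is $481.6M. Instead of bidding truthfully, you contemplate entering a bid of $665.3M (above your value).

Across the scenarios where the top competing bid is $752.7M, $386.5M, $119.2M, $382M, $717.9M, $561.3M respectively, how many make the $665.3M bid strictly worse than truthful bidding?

The deviation hurts exactly when the highest competing bid lies strictly between $481.6M and $665.3M — overbidding then wins at a price above your value.
$752.7M: above both → same outcome either way.
$386.5M: below both → same outcome either way.
$119.2M: below both → same outcome either way.
$382M: below both → same outcome either way.
$717.9M: above both → same outcome either way.
$561.3M: inside the interval → strictly worse (loss $79.7M).
Count: 1.

1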